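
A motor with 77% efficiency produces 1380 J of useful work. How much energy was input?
W_in = W_out/η = 1380/0.77 = 1792 J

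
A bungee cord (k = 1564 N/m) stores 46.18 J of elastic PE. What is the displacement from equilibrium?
x = √(2·PE/k) = √(2·46.18/1564) = 0.243 m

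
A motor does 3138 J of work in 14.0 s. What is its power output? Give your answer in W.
P = W/t = 3138.0/14.0 = 224.1 W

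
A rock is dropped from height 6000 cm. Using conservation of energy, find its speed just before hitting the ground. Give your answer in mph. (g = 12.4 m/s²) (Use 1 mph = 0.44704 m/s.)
Convert to SI: h = 60.0 m
mgh = ½mv² ⇒ v = √(2gh) = √(2·12.4·60.0) = 38.5746 m/s = 86.29 mph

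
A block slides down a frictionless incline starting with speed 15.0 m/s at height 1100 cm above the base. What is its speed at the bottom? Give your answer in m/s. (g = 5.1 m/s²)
Convert to SI: v₀ = 15.0 m/s, h = 11.0 m
½mv₀² + mgh = ½mv² ⇒ v = √(v₀² + 2gh) = √(15.0² + 2·5.1·11.0) = 18.36 m/s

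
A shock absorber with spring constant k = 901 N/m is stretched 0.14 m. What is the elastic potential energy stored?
PE = ½kx² = ½(901)(0.14)² = 8.83 J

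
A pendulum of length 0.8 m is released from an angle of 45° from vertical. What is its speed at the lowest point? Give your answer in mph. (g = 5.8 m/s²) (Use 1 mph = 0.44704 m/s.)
h = L(1 − cosθ) = 0.8(1 − cos45°) = 0.234315 m
v = √(2gh) = √(2·5.8·0.234315) = 1.64865 m/s = 3.688 mph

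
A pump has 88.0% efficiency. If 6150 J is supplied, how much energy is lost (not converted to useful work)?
W_lost = W_in(1 − η) = 6150·(1 − 0.88) = 738.0 J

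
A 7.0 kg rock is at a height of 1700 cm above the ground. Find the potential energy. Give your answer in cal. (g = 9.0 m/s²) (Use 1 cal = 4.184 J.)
Convert to SI: m = 7.0 kg, h = 17.0 m
PE = mgh = (7.0)(9.0)(17.0) = 1071.0 J = 256.0 cal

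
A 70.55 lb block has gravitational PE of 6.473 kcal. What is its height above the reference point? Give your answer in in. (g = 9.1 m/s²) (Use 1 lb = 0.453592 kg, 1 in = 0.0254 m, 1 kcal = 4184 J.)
Convert to SI: m = 32.0009 kg, PE = 27083.0 J
h = PE/(mg) = 27083.0/(32.0009·9.1) = 93.0023 m = 3662 in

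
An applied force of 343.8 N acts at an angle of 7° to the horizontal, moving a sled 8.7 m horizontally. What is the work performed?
W = F·d·cosθ = (343.8)(8.7)cos(7°) = 2969 J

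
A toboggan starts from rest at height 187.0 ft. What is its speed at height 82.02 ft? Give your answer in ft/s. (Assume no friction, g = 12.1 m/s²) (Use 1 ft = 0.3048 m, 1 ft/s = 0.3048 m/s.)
Convert to SI: h₁−h₂ = 31.9979 m
mgh₁ = mgh₂ + ½mv² ⇒ v = √(2g(h₁−h₂)) = √(2·12.1·31.9979) = 27.8271 m/s = 91.3 ft/s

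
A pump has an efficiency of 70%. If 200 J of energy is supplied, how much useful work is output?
W_out = η·W_in = 0.7·200 = 140.0 J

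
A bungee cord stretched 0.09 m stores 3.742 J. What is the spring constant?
k = 2·PE/x² = 2·3.742/(0.09)² = 924.0 N/m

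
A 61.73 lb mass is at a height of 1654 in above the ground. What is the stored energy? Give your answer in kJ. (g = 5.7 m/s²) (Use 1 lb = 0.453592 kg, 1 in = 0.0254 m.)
Convert to SI: m = 28.0002 kg, h = 42.0116 m
PE = mgh = (28.0002)(5.7)(42.0116) = 6705.11 J = 6.705 kJ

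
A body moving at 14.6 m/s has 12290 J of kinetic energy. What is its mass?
m = 2·KE/v² = 2·12290/(14.6)² = 115.3 kg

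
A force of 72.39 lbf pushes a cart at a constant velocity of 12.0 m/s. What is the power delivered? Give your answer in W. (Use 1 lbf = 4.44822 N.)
Convert to SI: F = 322.007 N, v = 12.0 m/s
P = Fv = (322.007)(12.0) = 3864 W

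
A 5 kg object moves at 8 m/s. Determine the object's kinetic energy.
KE = ½mv² = ½(5)(8)² = 160.0 J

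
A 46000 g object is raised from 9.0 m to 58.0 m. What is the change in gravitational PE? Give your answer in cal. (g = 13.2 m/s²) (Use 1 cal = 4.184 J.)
Convert to SI: m = 46.0 kg, Δh = 49.0 m
ΔPE = mgΔh = (46.0)(13.2)(49.0) = 29752.8 J = 7111 cal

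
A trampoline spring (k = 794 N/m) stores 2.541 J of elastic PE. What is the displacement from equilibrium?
x = √(2·PE/k) = √(2·2.541/794) = 0.08 m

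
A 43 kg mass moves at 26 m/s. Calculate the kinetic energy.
KE = ½mv² = ½(43)(26)² = 14534.0 J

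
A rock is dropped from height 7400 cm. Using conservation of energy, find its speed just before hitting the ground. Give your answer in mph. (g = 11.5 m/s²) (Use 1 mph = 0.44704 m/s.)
Convert to SI: h = 74.0 m
mgh = ½mv² ⇒ v = √(2gh) = √(2·11.5·74.0) = 41.2553 m/s = 92.29 mph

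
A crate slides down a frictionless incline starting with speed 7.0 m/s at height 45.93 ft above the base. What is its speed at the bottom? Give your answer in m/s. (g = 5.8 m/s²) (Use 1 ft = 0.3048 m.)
Convert to SI: v₀ = 7.0 m/s, h = 13.9995 m
½mv₀² + mgh = ½mv² ⇒ v = √(v₀² + 2gh) = √(7.0² + 2·5.8·13.9995) = 14.54 m/s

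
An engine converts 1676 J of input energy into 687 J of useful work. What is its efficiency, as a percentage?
η = W_out/W_in = 687/1676 = 40.99%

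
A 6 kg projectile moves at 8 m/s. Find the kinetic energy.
KE = ½mv² = ½(6)(8)² = 192.0 J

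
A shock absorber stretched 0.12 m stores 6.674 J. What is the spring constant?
k = 2·PE/x² = 2·6.674/(0.12)² = 926.9 N/m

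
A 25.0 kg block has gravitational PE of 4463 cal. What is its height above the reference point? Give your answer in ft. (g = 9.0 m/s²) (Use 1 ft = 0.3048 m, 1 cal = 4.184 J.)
Convert to SI: m = 25.0 kg, PE = 18673.2 J
h = PE/(mg) = 18673.2/(25.0·9.0) = 82.992 m = 272.3 ft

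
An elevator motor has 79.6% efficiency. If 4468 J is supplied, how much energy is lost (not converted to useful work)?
W_lost = W_in(1 − η) = 4468·(1 − 0.796) = 911.5 J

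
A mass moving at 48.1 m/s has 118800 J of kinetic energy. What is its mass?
m = 2·KE/v² = 2·118800/(48.1)² = 102.7 kg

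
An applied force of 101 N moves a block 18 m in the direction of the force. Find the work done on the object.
W = F·d = (101)(18) = 1818 J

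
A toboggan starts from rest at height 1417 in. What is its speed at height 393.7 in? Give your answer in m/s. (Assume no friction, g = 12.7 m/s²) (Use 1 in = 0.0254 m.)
Convert to SI: h₁−h₂ = 25.9918 m
mgh₁ = mgh₂ + ½mv² ⇒ v = √(2g(h₁−h₂)) = √(2·12.7·25.9918) = 25.69 m/s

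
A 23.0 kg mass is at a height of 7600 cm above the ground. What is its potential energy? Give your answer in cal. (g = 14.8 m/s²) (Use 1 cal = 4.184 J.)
Convert to SI: m = 23.0 kg, h = 76.0 m
PE = mgh = (23.0)(14.8)(76.0) = 25870.4 J = 6183 cal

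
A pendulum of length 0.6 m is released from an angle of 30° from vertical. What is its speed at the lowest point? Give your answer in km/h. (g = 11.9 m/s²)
h = L(1 − cosθ) = 0.6(1 − cos30°) = 0.0803848 m
v = √(2gh) = √(2·11.9·0.0803848) = 1.38317 m/s = 4.979 km/h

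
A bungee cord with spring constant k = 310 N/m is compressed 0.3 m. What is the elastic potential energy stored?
PE = ½kx² = ½(310)(0.3)² = 13.95 J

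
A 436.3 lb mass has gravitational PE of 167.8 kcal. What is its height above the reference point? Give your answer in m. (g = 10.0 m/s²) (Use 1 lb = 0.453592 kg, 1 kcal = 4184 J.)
Convert to SI: m = 197.902 kg, PE = 702075 J
h = PE/(mg) = 702075/(197.902·10.0) = 354.8 m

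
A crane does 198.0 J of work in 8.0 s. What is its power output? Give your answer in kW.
P = W/t = 198.0/8.0 = 24.75 W = 0.02475 kW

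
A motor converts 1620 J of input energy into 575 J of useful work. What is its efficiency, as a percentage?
η = W_out/W_in = 575/1620 = 35.49%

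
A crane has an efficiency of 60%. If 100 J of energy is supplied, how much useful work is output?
W_out = η·W_in = 0.6·100 = 60.0 J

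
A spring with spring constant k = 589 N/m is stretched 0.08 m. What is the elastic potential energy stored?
PE = ½kx² = ½(589)(0.08)² = 1.885 J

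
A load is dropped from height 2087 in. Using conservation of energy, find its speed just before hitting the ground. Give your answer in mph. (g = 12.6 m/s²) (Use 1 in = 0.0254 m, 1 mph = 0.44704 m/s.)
Convert to SI: h = 53.0098 m
mgh = ½mv² ⇒ v = √(2gh) = √(2·12.6·53.0098) = 36.5492 m/s = 81.76 mph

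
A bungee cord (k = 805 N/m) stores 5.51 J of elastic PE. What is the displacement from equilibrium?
x = √(2·PE/k) = √(2·5.51/805) = 0.117 m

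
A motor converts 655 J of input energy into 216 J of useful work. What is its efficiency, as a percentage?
η = W_out/W_in = 216/655 = 32.98%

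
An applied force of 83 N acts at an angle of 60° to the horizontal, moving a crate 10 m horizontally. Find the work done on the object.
W = F·d·cosθ = (83)(10)cos(60°) = 415.0 J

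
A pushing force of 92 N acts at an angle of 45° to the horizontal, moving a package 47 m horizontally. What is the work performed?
W = F·d·cosθ = (92)(47)cos(45°) = 3058 J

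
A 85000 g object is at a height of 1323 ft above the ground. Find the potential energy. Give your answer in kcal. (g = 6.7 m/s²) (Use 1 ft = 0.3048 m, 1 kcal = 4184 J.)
Convert to SI: m = 85.0 kg, h = 403.25 m
PE = mgh = (85.0)(6.7)(403.25) = 229651 J = 54.89 kcal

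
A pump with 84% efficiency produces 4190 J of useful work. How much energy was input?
W_in = W_out/η = 4190/0.84 = 4988 J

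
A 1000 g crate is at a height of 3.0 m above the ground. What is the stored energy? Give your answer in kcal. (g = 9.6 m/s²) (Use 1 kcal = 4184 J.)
Convert to SI: m = 1.0 kg, h = 3.0 m
PE = mgh = (1.0)(9.6)(3.0) = 28.8 J = 0.006883 kcal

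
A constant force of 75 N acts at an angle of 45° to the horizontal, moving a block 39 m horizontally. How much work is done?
W = F·d·cosθ = (75)(39)cos(45°) = 2068 J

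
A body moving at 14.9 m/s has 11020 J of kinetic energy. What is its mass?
m = 2·KE/v² = 2·11020/(14.9)² = 99.27 kg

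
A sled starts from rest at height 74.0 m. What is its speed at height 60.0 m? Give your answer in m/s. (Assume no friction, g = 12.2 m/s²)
mgh₁ = mgh₂ + ½mv² ⇒ v = √(2g(h₁−h₂)) = √(2·12.2·14.0) = 18.48 m/s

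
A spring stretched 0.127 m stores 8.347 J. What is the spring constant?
k = 2·PE/x² = 2·8.347/(0.127)² = 1035 N/m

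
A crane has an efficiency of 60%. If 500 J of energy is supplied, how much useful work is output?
W_out = η·W_in = 0.6·500 = 300.0 J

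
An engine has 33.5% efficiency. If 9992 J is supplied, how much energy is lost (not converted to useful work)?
W_lost = W_in(1 − η) = 9992·(1 − 0.335) = 6645 J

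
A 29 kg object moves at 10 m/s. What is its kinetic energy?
KE = ½mv² = ½(29)(10)² = 1450.0 J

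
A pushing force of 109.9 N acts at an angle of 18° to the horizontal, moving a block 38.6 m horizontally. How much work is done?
W = F·d·cosθ = (109.9)(38.6)cos(18°) = 4035 J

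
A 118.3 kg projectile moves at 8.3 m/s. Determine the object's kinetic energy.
KE = ½mv² = ½(118.3)(8.3)² = 4075 J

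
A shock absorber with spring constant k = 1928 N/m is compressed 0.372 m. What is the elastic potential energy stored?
PE = ½kx² = ½(1928)(0.372)² = 133.4 J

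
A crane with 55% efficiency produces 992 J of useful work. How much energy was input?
W_in = W_out/η = 992/0.55 = 1804 J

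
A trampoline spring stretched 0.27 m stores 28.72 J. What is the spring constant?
k = 2·PE/x² = 2·28.72/(0.27)² = 787.9 N/m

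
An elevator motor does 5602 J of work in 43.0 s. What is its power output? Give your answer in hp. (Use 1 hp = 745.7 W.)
P = W/t = 5602.0/43.0 = 130.279 W = 0.1747 hp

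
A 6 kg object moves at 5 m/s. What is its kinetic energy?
KE = ½mv² = ½(6)(5)² = 75.0 J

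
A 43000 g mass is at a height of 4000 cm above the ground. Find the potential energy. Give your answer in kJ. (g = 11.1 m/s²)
Convert to SI: m = 43.0 kg, h = 40.0 m
PE = mgh = (43.0)(11.1)(40.0) = 19092.0 J = 19.09 kJ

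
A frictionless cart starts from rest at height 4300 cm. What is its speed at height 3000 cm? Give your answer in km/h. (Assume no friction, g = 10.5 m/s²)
Convert to SI: h₁−h₂ = 13.0 m
mgh₁ = mgh₂ + ½mv² ⇒ v = √(2g(h₁−h₂)) = √(2·10.5·13.0) = 16.5227 m/s = 59.48 km/h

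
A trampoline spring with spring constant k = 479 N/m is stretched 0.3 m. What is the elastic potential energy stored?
PE = ½kx² = ½(479)(0.3)² = 21.56 J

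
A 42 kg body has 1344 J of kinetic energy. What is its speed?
v = √(2·KE/m) = √(2·1344/42) = 8.0 m/s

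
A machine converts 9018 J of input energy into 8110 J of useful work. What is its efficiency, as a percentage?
η = W_out/W_in = 8110/9018 = 89.93%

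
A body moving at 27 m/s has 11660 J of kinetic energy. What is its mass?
m = 2·KE/v² = 2·11660/(27)² = 31.99 kg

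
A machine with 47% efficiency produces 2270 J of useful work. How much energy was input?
W_in = W_out/η = 2270/0.47 = 4830 J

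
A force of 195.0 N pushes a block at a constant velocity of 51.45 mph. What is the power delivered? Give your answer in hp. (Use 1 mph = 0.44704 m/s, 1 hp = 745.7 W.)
Convert to SI: F = 195.0 N, v = 23.0002 m/s
P = Fv = (195.0)(23.0002) = 4485.04 W = 6.015 hp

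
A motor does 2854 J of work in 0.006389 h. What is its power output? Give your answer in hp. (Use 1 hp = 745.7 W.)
Convert to SI: W = 2854.0 J, t = 23.0004 s
P = W/t = 2854.0/23.0004 = 124.085 W = 0.1664 hp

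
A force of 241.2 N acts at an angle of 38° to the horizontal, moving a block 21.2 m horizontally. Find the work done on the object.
W = F·d·cosθ = (241.2)(21.2)cos(38°) = 4029 J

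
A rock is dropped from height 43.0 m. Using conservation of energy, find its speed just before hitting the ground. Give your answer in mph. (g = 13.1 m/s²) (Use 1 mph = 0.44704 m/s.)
mgh = ½mv² ⇒ v = √(2gh) = √(2·13.1·43.0) = 33.5649 m/s = 75.08 mph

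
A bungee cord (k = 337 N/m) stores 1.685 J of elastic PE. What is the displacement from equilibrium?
x = √(2·PE/k) = √(2·1.685/337) = 0.1 m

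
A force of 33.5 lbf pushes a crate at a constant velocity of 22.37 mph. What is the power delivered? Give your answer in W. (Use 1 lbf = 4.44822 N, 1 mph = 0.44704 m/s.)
Convert to SI: F = 149.015 N, v = 10.0003 m/s
P = Fv = (149.015)(10.0003) = 1490 W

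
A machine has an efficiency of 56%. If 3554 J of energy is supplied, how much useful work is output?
W_out = η·W_in = 0.56·3554 = 1990.24 J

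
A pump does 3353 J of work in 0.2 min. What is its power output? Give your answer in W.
Convert to SI: W = 3353.0 J, t = 12.0 s
P = W/t = 3353.0/12.0 = 279.4 W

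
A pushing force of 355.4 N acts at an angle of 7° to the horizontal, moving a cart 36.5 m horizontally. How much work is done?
W = F·d·cosθ = (355.4)(36.5)cos(7°) = 12880 J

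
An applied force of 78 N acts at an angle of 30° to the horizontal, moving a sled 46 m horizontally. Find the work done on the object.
W = F·d·cosθ = (78)(46)cos(30°) = 3107 J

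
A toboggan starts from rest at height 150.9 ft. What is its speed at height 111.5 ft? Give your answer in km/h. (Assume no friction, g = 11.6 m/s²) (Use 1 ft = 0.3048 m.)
Convert to SI: h₁−h₂ = 12.0091 m
mgh₁ = mgh₂ + ½mv² ⇒ v = √(2g(h₁−h₂)) = √(2·11.6·12.0091) = 16.6917 m/s = 60.09 km/h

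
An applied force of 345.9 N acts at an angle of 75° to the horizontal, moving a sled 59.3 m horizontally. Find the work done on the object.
W = F·d·cosθ = (345.9)(59.3)cos(75°) = 5309 J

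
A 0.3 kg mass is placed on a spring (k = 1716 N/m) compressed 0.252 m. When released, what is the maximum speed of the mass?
½kx² = ½mv² ⇒ v = x√(k/m) = (0.252)√(1716/0.3) = 19.06 m/s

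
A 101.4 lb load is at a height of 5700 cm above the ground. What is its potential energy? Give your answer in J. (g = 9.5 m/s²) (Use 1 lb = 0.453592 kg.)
Convert to SI: m = 45.9942 kg, h = 57.0 m
PE = mgh = (45.9942)(9.5)(57.0) = 24910 J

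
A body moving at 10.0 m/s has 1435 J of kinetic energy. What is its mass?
m = 2·KE/v² = 2·1435/(10.0)² = 28.7 kg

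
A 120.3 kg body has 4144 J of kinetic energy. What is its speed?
v = √(2·KE/m) = √(2·4144/120.3) = 8.3 m/s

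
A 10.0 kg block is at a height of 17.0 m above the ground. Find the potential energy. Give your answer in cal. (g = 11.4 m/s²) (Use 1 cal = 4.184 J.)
PE = mgh = (10.0)(11.4)(17.0) = 1938.0 J = 463.2 cal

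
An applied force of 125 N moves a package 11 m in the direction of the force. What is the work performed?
W = F·d = (125)(11) = 1375 J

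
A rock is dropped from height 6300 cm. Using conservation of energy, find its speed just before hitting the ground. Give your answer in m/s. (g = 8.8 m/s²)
Convert to SI: h = 63.0 m
mgh = ½mv² ⇒ v = √(2gh) = √(2·8.8·63.0) = 33.3 m/s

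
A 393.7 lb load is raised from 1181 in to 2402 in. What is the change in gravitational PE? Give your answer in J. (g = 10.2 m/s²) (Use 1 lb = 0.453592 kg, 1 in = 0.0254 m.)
Convert to SI: m = 178.579 kg, Δh = 31.0134 m
ΔPE = mgΔh = (178.579)(10.2)(31.0134) = 56490 J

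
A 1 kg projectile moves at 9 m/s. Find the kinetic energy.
KE = ½mv² = ½(1)(9)² = 40.5 J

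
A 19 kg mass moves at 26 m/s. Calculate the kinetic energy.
KE = ½mv² = ½(19)(26)² = 6422.0 J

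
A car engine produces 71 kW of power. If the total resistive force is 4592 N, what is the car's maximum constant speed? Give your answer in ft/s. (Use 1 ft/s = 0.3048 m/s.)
P = Fv ⇒ v = P/F = 71000 W/4592.0 N = 15.4617 m/s = 50.73 ft/s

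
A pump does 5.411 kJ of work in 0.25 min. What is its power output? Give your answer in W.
Convert to SI: W = 5411.0 J, t = 15.0 s
P = W/t = 5411.0/15.0 = 360.7 W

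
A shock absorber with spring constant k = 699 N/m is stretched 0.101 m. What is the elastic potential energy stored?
PE = ½kx² = ½(699)(0.101)² = 3.565 J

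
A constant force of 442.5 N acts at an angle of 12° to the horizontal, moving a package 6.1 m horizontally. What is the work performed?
W = F·d·cosθ = (442.5)(6.1)cos(12°) = 2640 J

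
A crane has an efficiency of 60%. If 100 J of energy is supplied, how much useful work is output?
W_out = η·W_in = 0.6·100 = 60.0 J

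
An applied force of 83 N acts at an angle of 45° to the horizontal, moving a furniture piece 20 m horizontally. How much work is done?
W = F·d·cosθ = (83)(20)cos(45°) = 1174 J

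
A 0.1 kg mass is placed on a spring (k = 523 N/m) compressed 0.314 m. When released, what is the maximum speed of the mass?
½kx² = ½mv² ⇒ v = x√(k/m) = (0.314)√(523/0.1) = 22.71 m/s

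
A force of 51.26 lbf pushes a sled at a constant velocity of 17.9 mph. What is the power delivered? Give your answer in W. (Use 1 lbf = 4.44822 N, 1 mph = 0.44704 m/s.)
Convert to SI: F = 228.016 N, v = 8.00202 m/s
P = Fv = (228.016)(8.00202) = 1825 W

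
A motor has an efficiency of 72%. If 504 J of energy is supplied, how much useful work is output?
W_out = η·W_in = 0.72·504 = 362.88 J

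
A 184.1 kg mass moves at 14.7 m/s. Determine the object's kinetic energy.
KE = ½mv² = ½(184.1)(14.7)² = 19890 J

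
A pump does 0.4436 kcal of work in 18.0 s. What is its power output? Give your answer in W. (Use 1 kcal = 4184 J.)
Convert to SI: W = 1856.02 J, t = 18.0 s
P = W/t = 1856.02/18.0 = 103.1 W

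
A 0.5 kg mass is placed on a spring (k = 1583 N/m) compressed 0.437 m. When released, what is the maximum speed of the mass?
½kx² = ½mv² ⇒ v = x√(k/m) = (0.437)√(1583/0.5) = 24.59 m/s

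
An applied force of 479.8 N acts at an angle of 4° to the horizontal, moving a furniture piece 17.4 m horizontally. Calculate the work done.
W = F·d·cosθ = (479.8)(17.4)cos(4°) = 8328 J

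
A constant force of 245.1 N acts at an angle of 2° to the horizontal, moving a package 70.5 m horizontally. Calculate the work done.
W = F·d·cosθ = (245.1)(70.5)cos(2°) = 17270 J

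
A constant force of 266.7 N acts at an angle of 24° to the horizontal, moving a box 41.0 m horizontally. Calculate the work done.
W = F·d·cosθ = (266.7)(41.0)cos(24°) = 9989 J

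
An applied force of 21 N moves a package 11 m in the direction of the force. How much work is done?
W = F·d = (21)(11) = 231.0 J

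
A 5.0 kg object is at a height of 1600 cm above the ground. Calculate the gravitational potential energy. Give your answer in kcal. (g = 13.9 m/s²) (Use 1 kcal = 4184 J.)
Convert to SI: m = 5.0 kg, h = 16.0 m
PE = mgh = (5.0)(13.9)(16.0) = 1112.0 J = 0.2658 kcal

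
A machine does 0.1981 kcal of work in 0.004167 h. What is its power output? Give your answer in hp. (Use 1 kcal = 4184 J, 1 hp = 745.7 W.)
Convert to SI: W = 828.85 J, t = 15.0012 s
P = W/t = 828.85/15.0012 = 55.2523 W = 0.07409 hp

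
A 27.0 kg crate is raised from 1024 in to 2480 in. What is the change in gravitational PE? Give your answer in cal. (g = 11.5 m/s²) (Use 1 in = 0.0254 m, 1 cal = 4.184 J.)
Convert to SI: m = 27.0 kg, Δh = 36.9824 m
ΔPE = mgΔh = (27.0)(11.5)(36.9824) = 11483.0 J = 2745 cal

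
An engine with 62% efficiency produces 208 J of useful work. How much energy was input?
W_in = W_out/η = 208/0.62 = 335.5 J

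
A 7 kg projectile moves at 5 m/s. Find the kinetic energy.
KE = ½mv² = ½(7)(5)² = 87.5 J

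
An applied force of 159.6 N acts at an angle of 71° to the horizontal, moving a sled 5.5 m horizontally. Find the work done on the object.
W = F·d·cosθ = (159.6)(5.5)cos(71°) = 285.8 J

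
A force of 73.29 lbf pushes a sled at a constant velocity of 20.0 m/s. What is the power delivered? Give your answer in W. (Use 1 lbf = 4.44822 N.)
Convert to SI: F = 326.01 N, v = 20.0 m/s
P = Fv = (326.01)(20.0) = 6520 W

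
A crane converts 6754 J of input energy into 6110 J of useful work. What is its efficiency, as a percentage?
η = W_out/W_in = 6110/6754 = 90.46%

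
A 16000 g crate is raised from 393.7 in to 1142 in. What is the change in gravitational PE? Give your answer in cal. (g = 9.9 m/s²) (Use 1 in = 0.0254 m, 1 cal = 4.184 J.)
Convert to SI: m = 16.0 kg, Δh = 19.0068 m
ΔPE = mgΔh = (16.0)(9.9)(19.0068) = 3010.68 J = 719.6 cal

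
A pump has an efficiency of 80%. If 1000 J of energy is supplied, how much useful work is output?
W_out = η·W_in = 0.8·1000 = 800.0 J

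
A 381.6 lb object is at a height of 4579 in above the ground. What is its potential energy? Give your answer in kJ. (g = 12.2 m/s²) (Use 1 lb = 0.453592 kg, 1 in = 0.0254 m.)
Convert to SI: m = 173.091 kg, h = 116.307 m
PE = mgh = (173.091)(12.2)(116.307) = 245605 J = 245.6 kJ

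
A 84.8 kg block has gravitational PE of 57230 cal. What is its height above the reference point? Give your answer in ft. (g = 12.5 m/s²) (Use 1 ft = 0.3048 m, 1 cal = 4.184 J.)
Convert to SI: m = 84.8 kg, PE = 239450 J
h = PE/(mg) = 239450/(84.8·12.5) = 225.897 m = 741.1 ft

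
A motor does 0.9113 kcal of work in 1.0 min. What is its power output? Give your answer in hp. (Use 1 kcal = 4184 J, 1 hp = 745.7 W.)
Convert to SI: W = 3812.88 J, t = 60.0 s
P = W/t = 3812.88/60.0 = 63.548 W = 0.08522 hp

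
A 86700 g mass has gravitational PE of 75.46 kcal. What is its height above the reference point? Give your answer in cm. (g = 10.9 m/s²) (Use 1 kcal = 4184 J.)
Convert to SI: m = 86.7 kg, PE = 315725 J
h = PE/(mg) = 315725/(86.7·10.9) = 334.09 m = 33410 cm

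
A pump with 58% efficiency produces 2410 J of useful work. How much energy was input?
W_in = W_out/η = 2410/0.58 = 4155 J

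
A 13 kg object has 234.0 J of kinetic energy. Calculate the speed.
v = √(2·KE/m) = √(2·234.0/13) = 6.0 m/s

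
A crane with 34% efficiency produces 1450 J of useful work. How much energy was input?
W_in = W_out/η = 1450/0.34 = 4265 J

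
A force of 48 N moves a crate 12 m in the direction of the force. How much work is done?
W = F·d = (48)(12) = 576.0 J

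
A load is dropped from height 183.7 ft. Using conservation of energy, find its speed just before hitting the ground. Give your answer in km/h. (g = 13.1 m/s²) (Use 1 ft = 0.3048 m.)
Convert to SI: h = 55.9918 m
mgh = ½mv² ⇒ v = √(2gh) = √(2·13.1·55.9918) = 38.3012 m/s = 137.9 km/h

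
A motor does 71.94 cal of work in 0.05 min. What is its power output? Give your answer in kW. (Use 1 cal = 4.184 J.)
Convert to SI: W = 300.997 J, t = 3.0 s
P = W/t = 300.997/3.0 = 100.332 W = 0.1003 kW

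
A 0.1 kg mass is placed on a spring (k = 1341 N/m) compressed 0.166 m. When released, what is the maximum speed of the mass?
½kx² = ½mv² ⇒ v = x√(k/m) = (0.166)√(1341/0.1) = 19.22 m/s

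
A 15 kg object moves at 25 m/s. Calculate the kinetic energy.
KE = ½mv² = ½(15)(25)² = 4687.5 J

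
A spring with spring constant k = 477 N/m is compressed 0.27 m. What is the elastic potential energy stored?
PE = ½kx² = ½(477)(0.27)² = 17.39 J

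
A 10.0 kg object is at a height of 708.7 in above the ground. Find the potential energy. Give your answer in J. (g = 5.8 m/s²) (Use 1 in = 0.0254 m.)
Convert to SI: m = 10.0 kg, h = 18.001 m
PE = mgh = (10.0)(5.8)(18.001) = 1044 J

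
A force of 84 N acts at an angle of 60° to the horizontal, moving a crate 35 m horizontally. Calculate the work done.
W = F·d·cosθ = (84)(35)cos(60°) = 1470 J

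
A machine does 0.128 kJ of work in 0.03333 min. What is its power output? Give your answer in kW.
Convert to SI: W = 128.0 J, t = 1.9998 s
P = W/t = 128.0/1.9998 = 64.0064 W = 0.06401 kW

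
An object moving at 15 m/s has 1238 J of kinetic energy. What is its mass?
m = 2·KE/v² = 2·1238/(15)² = 11.0 kg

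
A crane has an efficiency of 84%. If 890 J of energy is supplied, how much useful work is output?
W_out = η·W_in = 0.84·890 = 747.6 J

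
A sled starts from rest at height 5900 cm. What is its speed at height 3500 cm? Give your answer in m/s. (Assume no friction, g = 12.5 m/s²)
Convert to SI: h₁−h₂ = 24.0 m
mgh₁ = mgh₂ + ½mv² ⇒ v = √(2g(h₁−h₂)) = √(2·12.5·24.0) = 24.49 m/s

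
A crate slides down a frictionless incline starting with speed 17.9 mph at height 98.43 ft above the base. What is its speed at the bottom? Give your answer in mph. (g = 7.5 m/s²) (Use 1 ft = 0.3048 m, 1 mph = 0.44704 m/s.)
Convert to SI: v₀ = 8.00202 m/s, h = 30.0015 m
½mv₀² + mgh = ½mv² ⇒ v = √(v₀² + 2gh) = √(8.00202² + 2·7.5·30.0015) = 22.6728 m/s = 50.72 mph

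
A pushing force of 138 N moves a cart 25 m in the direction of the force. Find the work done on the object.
W = F·d = (138)(25) = 3450 J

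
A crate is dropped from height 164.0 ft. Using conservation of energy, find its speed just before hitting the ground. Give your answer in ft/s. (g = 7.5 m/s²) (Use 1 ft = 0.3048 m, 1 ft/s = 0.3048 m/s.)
Convert to SI: h = 49.9872 m
mgh = ½mv² ⇒ v = √(2gh) = √(2·7.5·49.9872) = 27.3826 m/s = 89.84 ft/s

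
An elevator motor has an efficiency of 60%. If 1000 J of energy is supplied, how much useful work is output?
W_out = η·W_in = 0.6·1000 = 600.0 J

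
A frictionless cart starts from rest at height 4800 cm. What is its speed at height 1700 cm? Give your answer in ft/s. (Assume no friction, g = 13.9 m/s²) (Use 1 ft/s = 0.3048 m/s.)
Convert to SI: h₁−h₂ = 31.0 m
mgh₁ = mgh₂ + ½mv² ⇒ v = √(2g(h₁−h₂)) = √(2·13.9·31.0) = 29.3564 m/s = 96.31 ft/s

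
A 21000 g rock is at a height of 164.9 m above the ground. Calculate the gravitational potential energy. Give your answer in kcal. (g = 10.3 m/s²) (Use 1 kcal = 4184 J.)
Convert to SI: m = 21.0 kg, h = 164.9 m
PE = mgh = (21.0)(10.3)(164.9) = 35667.9 J = 8.525 kcal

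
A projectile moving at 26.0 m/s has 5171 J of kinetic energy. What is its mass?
m = 2·KE/v² = 2·5171/(26.0)² = 15.3 kg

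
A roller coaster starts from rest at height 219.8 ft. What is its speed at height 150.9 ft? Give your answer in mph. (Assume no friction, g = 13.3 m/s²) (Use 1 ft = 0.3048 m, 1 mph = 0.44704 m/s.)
Convert to SI: h₁−h₂ = 21.0007 m
mgh₁ = mgh₂ + ½mv² ⇒ v = √(2g(h₁−h₂)) = √(2·13.3·21.0007) = 23.6351 m/s = 52.87 mph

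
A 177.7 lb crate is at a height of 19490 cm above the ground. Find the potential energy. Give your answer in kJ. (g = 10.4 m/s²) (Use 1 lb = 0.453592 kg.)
Convert to SI: m = 80.6033 kg, h = 194.9 m
PE = mgh = (80.6033)(10.4)(194.9) = 163380 J = 163.4 kJ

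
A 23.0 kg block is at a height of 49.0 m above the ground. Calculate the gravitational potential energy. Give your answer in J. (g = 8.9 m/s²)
PE = mgh = (23.0)(8.9)(49.0) = 10030 J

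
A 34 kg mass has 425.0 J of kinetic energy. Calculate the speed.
v = √(2·KE/m) = √(2·425.0/34) = 5.0 m/s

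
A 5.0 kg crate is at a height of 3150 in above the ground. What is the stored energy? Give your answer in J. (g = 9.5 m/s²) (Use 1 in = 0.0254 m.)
Convert to SI: m = 5.0 kg, h = 80.01 m
PE = mgh = (5.0)(9.5)(80.01) = 3800 J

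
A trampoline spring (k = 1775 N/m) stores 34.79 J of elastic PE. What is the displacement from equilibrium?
x = √(2·PE/k) = √(2·34.79/1775) = 0.198 m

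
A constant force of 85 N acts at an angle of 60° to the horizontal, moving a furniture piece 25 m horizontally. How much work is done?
W = F·d·cosθ = (85)(25)cos(60°) = 1063 J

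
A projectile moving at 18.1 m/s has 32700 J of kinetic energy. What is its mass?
m = 2·KE/v² = 2·32700/(18.1)² = 199.6 kg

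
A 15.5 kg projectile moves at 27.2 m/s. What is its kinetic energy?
KE = ½mv² = ½(15.5)(27.2)² = 5734 J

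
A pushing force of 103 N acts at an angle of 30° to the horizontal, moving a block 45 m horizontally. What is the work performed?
W = F·d·cosθ = (103)(45)cos(30°) = 4014 J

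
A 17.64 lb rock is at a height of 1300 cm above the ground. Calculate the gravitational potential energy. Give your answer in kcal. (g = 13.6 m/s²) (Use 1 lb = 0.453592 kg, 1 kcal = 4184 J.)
Convert to SI: m = 8.00136 kg, h = 13.0 m
PE = mgh = (8.00136)(13.6)(13.0) = 1414.64 J = 0.3381 kcal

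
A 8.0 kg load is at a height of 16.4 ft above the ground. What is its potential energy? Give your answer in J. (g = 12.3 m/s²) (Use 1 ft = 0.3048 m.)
Convert to SI: m = 8.0 kg, h = 4.99872 m
PE = mgh = (8.0)(12.3)(4.99872) = 491.9 J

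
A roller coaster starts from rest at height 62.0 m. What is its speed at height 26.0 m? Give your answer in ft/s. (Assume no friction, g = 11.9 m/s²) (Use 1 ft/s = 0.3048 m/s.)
mgh₁ = mgh₂ + ½mv² ⇒ v = √(2g(h₁−h₂)) = √(2·11.9·36.0) = 29.2711 m/s = 96.03 ft/s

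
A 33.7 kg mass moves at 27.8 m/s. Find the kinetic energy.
KE = ½mv² = ½(33.7)(27.8)² = 13020 J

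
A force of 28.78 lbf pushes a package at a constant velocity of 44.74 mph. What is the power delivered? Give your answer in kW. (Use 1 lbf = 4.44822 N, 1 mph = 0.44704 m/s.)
Convert to SI: F = 128.02 N, v = 20.0006 m/s
P = Fv = (128.02)(20.0006) = 2560.47 W = 2.56 kW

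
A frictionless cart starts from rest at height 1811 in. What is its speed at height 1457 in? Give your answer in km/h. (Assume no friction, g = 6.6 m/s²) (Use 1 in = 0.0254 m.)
Convert to SI: h₁−h₂ = 8.9916 m
mgh₁ = mgh₂ + ½mv² ⇒ v = √(2g(h₁−h₂)) = √(2·6.6·8.9916) = 10.8945 m/s = 39.22 km/h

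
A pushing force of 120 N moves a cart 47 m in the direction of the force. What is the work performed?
W = F·d = (120)(47) = 5640 J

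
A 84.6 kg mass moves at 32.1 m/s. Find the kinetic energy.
KE = ½mv² = ½(84.6)(32.1)² = 43590 J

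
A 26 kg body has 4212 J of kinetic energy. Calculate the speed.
v = √(2·KE/m) = √(2·4212/26) = 18.0 m/s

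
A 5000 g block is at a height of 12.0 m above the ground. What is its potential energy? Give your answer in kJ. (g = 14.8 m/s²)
Convert to SI: m = 5.0 kg, h = 12.0 m
PE = mgh = (5.0)(14.8)(12.0) = 888.0 J = 0.888 kJ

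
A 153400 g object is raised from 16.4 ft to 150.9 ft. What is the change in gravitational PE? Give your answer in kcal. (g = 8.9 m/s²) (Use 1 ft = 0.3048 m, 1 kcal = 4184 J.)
Convert to SI: m = 153.4 kg, Δh = 40.9956 m
ΔPE = mgΔh = (153.4)(8.9)(40.9956) = 55969.7 J = 13.38 kcal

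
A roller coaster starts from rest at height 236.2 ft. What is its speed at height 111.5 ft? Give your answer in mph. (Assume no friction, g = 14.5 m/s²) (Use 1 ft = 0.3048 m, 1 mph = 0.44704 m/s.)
Convert to SI: h₁−h₂ = 38.0086 m
mgh₁ = mgh₂ + ½mv² ⇒ v = √(2g(h₁−h₂)) = √(2·14.5·38.0086) = 33.2001 m/s = 74.27 mph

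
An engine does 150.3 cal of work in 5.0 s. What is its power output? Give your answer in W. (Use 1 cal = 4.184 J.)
Convert to SI: W = 628.855 J, t = 5.0 s
P = W/t = 628.855/5.0 = 125.8 W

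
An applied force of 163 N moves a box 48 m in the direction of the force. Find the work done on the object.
W = F·d = (163)(48) = 7824 J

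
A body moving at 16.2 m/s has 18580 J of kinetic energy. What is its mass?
m = 2·KE/v² = 2·18580/(16.2)² = 141.6 kg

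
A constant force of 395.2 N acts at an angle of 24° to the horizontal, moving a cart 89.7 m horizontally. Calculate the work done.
W = F·d·cosθ = (395.2)(89.7)cos(24°) = 32380 J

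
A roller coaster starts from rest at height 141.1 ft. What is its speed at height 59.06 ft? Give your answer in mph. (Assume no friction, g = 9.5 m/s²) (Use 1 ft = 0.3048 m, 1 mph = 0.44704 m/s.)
Convert to SI: h₁−h₂ = 25.0058 m
mgh₁ = mgh₂ + ½mv² ⇒ v = √(2g(h₁−h₂)) = √(2·9.5·25.0058) = 21.797 m/s = 48.76 mph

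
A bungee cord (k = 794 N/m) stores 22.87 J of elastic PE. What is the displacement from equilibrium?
x = √(2·PE/k) = √(2·22.87/794) = 0.24 m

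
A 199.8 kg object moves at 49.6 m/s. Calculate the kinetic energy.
KE = ½mv² = ½(199.8)(49.6)² = 245800 J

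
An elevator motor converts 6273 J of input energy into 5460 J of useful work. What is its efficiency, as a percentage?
η = W_out/W_in = 5460/6273 = 87.04%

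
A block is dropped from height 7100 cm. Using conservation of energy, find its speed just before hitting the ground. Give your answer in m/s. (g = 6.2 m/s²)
Convert to SI: h = 71.0 m
mgh = ½mv² ⇒ v = √(2gh) = √(2·6.2·71.0) = 29.67 m/s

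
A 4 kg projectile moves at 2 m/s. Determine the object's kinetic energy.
KE = ½mv² = ½(4)(2)² = 8.0 J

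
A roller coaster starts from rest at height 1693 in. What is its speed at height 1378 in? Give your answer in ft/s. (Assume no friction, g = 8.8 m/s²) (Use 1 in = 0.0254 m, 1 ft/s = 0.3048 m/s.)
Convert to SI: h₁−h₂ = 8.001 m
mgh₁ = mgh₂ + ½mv² ⇒ v = √(2g(h₁−h₂)) = √(2·8.8·8.001) = 11.8667 m/s = 38.93 ft/s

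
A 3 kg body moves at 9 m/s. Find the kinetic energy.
KE = ½mv² = ½(3)(9)² = 121.5 J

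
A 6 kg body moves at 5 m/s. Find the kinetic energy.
KE = ½mv² = ½(6)(5)² = 75.0 J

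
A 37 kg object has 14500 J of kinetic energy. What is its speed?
v = √(2·KE/m) = √(2·14500/37) = 28.0 m/s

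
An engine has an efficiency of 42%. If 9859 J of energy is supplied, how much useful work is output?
W_out = η·W_in = 0.42·9859 = 4140.78 J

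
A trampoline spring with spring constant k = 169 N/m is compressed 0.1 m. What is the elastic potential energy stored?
PE = ½kx² = ½(169)(0.1)² = 0.845 J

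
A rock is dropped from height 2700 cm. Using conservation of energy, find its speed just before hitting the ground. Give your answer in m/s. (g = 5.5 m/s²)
Convert to SI: h = 27.0 m
mgh = ½mv² ⇒ v = √(2gh) = √(2·5.5·27.0) = 17.23 m/s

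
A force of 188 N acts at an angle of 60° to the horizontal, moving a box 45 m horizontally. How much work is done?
W = F·d·cosθ = (188)(45)cos(60°) = 4230 J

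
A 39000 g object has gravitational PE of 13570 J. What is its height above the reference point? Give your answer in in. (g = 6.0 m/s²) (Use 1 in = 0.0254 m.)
Convert to SI: m = 39.0 kg, PE = 13570.0 J
h = PE/(mg) = 13570.0/(39.0·6.0) = 57.9915 m = 2283 in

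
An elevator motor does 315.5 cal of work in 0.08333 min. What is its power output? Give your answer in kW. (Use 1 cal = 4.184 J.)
Convert to SI: W = 1320.05 J, t = 4.9998 s
P = W/t = 1320.05/4.9998 = 264.021 W = 0.264 kW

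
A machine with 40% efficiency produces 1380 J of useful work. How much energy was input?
W_in = W_out/η = 1380/0.4 = 3450 J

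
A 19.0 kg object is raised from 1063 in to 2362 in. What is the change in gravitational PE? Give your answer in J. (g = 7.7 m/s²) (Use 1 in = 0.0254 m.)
Convert to SI: m = 19.0 kg, Δh = 32.9946 m
ΔPE = mgΔh = (19.0)(7.7)(32.9946) = 4827 J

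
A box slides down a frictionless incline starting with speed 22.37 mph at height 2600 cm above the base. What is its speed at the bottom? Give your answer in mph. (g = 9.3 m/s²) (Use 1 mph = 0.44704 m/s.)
Convert to SI: v₀ = 10.0003 m/s, h = 26.0 m
½mv₀² + mgh = ½mv² ⇒ v = √(v₀² + 2gh) = √(10.0003² + 2·9.3·26.0) = 24.1579 m/s = 54.04 mph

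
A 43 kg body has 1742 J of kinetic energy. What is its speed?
v = √(2·KE/m) = √(2·1742/43) = 9.001 m/s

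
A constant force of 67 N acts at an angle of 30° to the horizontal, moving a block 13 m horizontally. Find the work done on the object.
W = F·d·cosθ = (67)(13)cos(30°) = 754.3 J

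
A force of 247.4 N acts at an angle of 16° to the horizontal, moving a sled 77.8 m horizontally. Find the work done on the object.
W = F·d·cosθ = (247.4)(77.8)cos(16°) = 18500 J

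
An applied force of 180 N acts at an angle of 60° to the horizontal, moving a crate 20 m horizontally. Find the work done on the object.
W = F·d·cosθ = (180)(20)cos(60°) = 1800 J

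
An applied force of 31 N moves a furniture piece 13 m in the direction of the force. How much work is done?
W = F·d = (31)(13) = 403.0 J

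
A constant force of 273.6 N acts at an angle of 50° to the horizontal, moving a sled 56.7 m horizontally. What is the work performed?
W = F·d·cosθ = (273.6)(56.7)cos(50°) = 9972 J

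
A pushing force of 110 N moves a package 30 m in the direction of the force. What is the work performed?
W = F·d = (110)(30) = 3300 J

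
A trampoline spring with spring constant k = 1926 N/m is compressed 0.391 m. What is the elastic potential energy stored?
PE = ½kx² = ½(1926)(0.391)² = 147.2 J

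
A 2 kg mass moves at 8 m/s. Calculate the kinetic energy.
KE = ½mv² = ½(2)(8)² = 64.0 J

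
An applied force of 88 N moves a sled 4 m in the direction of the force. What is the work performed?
W = F·d = (88)(4) = 352.0 J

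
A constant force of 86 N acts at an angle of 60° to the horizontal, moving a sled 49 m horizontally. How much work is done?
W = F·d·cosθ = (86)(49)cos(60°) = 2107 J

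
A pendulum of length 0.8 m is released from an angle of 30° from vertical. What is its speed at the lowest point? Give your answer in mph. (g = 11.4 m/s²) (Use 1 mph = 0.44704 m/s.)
h = L(1 − cosθ) = 0.8(1 − cos30°) = 0.10718 m
v = √(2gh) = √(2·11.4·0.10718) = 1.56323 m/s = 3.497 mph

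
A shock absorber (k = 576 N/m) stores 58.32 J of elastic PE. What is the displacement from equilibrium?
x = √(2·PE/k) = √(2·58.32/576) = 0.45 m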